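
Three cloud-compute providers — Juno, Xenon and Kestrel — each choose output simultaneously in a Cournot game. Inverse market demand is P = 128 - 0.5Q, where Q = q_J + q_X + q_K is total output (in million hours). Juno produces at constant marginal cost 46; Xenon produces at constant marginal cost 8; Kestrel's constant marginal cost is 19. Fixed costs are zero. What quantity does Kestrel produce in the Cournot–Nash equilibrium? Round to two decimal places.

Juno's profit: π_J = (128 - 0.5Q)q_J - (46q_J). Setting ∂π_J/∂q_J = 0: 82 - q_J - (1/2)(q_X + q_K) = 0.
Xenon's first-order condition: 120 - q_X - (1/2)(q_J + q_K) = 0.
Kestrel's profit: π_K = (128 - 0.5Q)q_K - (19q_K). Setting ∂π_K/∂q_K = 0: 109 - q_K - (1/2)(q_J + q_X) = 0.
Adding the 3 conditions: 311 − Q − Q = 0, i.e. Q = 311/2.
Back-substituting: q_J = (82 − 311/4)/(1/2) = 17/2, q_X = (120 − 311/4)/(1/2) = 169/2, q_K = (109 − 311/4)/(1/2) = 125/2.

62.50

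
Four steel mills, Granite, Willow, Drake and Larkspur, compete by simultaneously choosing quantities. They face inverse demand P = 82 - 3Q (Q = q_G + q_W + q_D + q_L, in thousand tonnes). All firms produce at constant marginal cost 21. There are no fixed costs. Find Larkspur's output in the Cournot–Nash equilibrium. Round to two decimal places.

A representative firm's profit is π_i = q_i(82 - 3Q) - 21q_i.
Setting ∂π_i/∂q_i = 0 with rivals' quantities fixed: 61 - 6q_i - 3·Σ_{j≠i} q_j = 0.
With identical firms every q_j equals q_i, so Σ_{j≠i} q_j = 3q_i and 61 = 15q_i, giving q_i = 61/15.

4.07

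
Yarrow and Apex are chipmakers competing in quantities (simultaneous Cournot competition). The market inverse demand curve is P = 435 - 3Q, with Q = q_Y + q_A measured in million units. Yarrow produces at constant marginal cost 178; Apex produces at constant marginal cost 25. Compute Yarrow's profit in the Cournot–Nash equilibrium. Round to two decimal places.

Yarrow's profit: π_Y = (435 - 3Q)q_Y - (178q_Y). Setting ∂π_Y/∂q_Y = 0: 257 - 6q_Y - 3(q_A) = 0.
Apex's first-order condition: 410 - 6q_A - 3(q_Y) = 0.
Best responses: q_Y = (257 - 3q_A)/6, q_A = (410 - 3q_Y)/6.
Solving the pair: q_Y = 104/9, q_A = 563/9.
Price P = 435 - 3·(667/9) = 638/3.
Yarrow's profit: (638/3 - 178)·(104/9) = 400.5926.

400.59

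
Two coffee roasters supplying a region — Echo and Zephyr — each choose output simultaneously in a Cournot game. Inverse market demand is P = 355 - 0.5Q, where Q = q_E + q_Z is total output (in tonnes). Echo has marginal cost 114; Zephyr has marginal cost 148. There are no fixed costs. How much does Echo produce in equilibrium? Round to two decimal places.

183.33

Echo's profit: π_E = (355 - 0.5Q)q_E - (114q_E). Setting ∂π_E/∂q_E = 0: 241 - q_E - (1/2)(q_Z) = 0.
Zephyr's profit: π_Z = (355 - 0.5Q)q_Z - (148q_Z). Setting ∂π_Z/∂q_Z = 0: 207 - q_Z - (1/2)(q_E) = 0.
Best responses: q_E = (241 - (1/2)q_Z), q_Z = (207 - (1/2)q_E).
Substituting one into the other gives q_E = 550/3 and q_Z = 346/3.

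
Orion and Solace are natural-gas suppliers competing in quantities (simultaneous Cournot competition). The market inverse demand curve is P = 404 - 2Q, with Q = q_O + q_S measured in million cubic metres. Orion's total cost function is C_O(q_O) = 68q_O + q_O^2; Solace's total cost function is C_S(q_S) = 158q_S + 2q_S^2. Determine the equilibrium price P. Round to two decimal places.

267.64

Orion's profit: π_O = (404 - 2Q)q_O - (68q_O + q_O²). Setting ∂π_O/∂q_O = 0: 336 - 6q_O - 2(q_S) = 0.
Solace's first-order condition: 246 - 8q_S - 2(q_O) = 0.
So q_O = (336 - 2q_S)/6 and q_S = (246 - 2q_O)/8.
Substituting one into the other gives q_O = 549/11 and q_S = 201/11.
Total output Q = 750/11, so price P = 404 - 2·(750/11) = 267.6364.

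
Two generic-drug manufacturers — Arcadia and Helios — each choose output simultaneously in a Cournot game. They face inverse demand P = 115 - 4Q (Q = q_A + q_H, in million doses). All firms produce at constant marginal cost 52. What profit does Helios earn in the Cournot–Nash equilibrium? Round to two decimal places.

110.25

Each firm earns π_i = (115 - 4Q)q_i - 52q_i.
First-order condition (treating rivals' output as given): 63 - 8q_i - 4q_j = 0.
With identical firms every q_j equals q_i, so q_j = q_i and 63 = 12q_i, giving q_i = 21/4.
Price P = 115 - 4·(21/2) = 73.
Helios's profit: (73 - 52)·(21/4) = 441/4.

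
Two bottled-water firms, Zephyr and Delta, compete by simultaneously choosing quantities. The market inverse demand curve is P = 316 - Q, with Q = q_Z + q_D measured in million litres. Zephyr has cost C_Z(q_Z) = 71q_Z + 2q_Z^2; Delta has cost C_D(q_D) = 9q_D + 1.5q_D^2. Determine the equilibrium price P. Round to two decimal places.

Zephyr's profit: π_Z = (316 - Q)q_Z - (71q_Z + 2q_Z²). Setting ∂π_Z/∂q_Z = 0: 245 - 6q_Z - (q_D) = 0.
Delta's profit: π_D = (316 - Q)q_D - (9q_D + (3/2)q_D²). Setting ∂π_D/∂q_D = 0: 307 - 5q_D - (q_Z) = 0.
Rearranging gives the reaction functions q_Z = (245 - q_D)/6 and q_D = (307 - q_Z)/5.
Solving the pair: q_Z = 918/29, q_D = 1597/29.
Total output Q = 86.7241, so price P = 316 - 86.7241 = 229.2759.

229.28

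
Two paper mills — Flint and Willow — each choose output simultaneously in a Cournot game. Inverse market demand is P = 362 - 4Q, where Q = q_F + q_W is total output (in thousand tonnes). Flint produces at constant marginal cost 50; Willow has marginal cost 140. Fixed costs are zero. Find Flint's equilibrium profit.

Flint's profit: π_F = (362 - 4Q)q_F - (50q_F). Setting ∂π_F/∂q_F = 0: 312 - 8q_F - 4(q_W) = 0.
Willow's profit: π_W = (362 - 4Q)q_W - (140q_W). Setting ∂π_W/∂q_W = 0: 222 - 8q_W - 4(q_F) = 0.
Best responses: q_F = (312 - 4q_W)/8, q_W = (222 - 4q_F)/8.
Solving the pair: q_F = 67/2, q_W = 11.
Price P = 362 - 4·(89/2) = 184.
Flint's profit: (184 - 50)·(67/2) = 4489.

4489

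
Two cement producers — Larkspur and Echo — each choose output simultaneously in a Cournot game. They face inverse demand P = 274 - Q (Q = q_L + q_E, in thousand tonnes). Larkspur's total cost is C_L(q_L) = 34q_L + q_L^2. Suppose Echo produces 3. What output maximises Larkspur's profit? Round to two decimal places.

With the rival's output fixed at 3, Larkspur's profit is π_L = (274 - 3 - q_L)q_L - (34q_L + q_L²) = (271 - q_L)q_L - (34q_L + q_L²).
∂π_L/∂q_L = 237 - 4q_L = 0, so q_L = 237/4.

59.25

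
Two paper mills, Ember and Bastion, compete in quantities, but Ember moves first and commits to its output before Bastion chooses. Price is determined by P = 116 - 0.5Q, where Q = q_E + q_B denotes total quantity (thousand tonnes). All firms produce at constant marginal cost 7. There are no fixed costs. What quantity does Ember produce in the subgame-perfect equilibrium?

The follower Bastion best-responds to any q_E: π_B = (116 - 0.5Q)q_B - 7q_B.
∂π_B/∂q_B = 109 - (1/2)q_E - q_B = 0 gives the reaction function q_B = (109 - (1/2)q_E).
The leader anticipates this reaction. Substituting into P = 116 - 0.5Q gives P = 123/2 - (1/4)q_E, so π_E = (123/2 - (1/4)q_E)q_E - 7q_E.
Maximising: ∂π_E/∂q_E = 109/2 - (1/2)q_E = 0, giving q_E = 109.
Then q_B = (109 - (1/2)·109) = 109/2.

109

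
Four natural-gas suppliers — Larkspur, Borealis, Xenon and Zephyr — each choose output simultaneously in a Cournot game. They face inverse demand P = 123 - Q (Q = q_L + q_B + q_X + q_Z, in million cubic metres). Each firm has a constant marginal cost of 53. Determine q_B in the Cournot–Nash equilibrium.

A representative firm's profit is π_i = q_i(123 - Q) - 53q_i.
Setting ∂π_i/∂q_i = 0 with rivals' quantities fixed: 70 - 2q_i - Σ_{j≠i} q_j = 0.
With identical firms every q_j equals q_i, so Σ_{j≠i} q_j = 3q_i and 70 = 5q_i, giving q_i = 14.

14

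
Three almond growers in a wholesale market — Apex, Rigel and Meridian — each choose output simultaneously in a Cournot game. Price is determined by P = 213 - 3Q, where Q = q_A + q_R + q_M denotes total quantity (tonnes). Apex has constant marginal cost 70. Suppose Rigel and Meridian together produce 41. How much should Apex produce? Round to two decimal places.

3.33

With rivals' combined output fixed at 41, Apex's profit is π_A = (213 - 3·41 - 3q_A)q_A - (70q_A) = (90 - 3q_A)q_A - (70q_A).
∂π_A/∂q_A = 20 - 6q_A = 0, so q_A = 10/3.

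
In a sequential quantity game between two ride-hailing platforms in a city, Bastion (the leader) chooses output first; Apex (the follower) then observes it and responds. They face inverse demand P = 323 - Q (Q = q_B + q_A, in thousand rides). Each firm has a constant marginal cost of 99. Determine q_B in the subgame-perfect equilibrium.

The follower Apex best-responds to any q_B: π_A = (323 - Q)q_A - 99q_A.
Follower FOC: 224 - q_B - 2q_A = 0, so q_A(q_B) = (224 - q_B)/2.
Bastion substitutes q_A(q_B) into its own profit: π_B = q_B(323 - q_B - (224 - q_B)/2) - 99q_B = (211 - (1/2)q_B)q_B - 99q_B.
Leader FOC: 112 - q_B = 0, so q_B = 112.
Then q_A = (224 - 112)/2 = 56.

112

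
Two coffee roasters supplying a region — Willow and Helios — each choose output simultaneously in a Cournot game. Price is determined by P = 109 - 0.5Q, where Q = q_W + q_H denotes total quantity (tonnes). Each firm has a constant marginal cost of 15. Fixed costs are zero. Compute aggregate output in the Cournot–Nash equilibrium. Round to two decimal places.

125.33

A representative firm's profit is π_i = q_i(109 - 0.5Q) - 15q_i.
Setting ∂π_i/∂q_i = 0 with rivals' quantities fixed: 94 - q_i - (1/2)q_j = 0.
By symmetry each firm produces the same amount; substituting q_j = q_i yields q_i = 94/(3/2) = 188/3.
Total output Q = 188/3 + 188/3 = 376/3.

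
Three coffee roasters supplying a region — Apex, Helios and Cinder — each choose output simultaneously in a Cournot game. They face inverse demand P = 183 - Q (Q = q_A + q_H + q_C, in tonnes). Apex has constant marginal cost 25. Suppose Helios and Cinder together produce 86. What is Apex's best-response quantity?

With rivals' combined output fixed at 86, Apex's profit is π_A = (183 - 86 - q_A)q_A - (25q_A) = (97 - q_A)q_A - (25q_A).
∂π_A/∂q_A = 72 - 2q_A = 0, so q_A = 36.

36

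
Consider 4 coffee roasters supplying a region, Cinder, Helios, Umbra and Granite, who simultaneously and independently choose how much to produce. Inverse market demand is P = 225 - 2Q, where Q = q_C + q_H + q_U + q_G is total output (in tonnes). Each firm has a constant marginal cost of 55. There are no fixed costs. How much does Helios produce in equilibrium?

17

A representative firm's profit is π_i = q_i(225 - 2Q) - 55q_i.
Setting ∂π_i/∂q_i = 0 with rivals' quantities fixed: 170 - 4q_i - 2·Σ_{j≠i} q_j = 0.
By symmetry each firm produces the same amount; substituting Σ_{j≠i} q_j = 3q_i yields q_i = 170/10 = 17.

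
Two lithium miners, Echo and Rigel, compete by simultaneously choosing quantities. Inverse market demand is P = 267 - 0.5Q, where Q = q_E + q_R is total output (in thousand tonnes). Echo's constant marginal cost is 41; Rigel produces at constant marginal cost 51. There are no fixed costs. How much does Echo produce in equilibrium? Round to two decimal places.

Echo's profit: π_E = (267 - 0.5Q)q_E - (41q_E). Setting ∂π_E/∂q_E = 0: 226 - q_E - (1/2)(q_R) = 0.
Rigel's profit: π_R = (267 - 0.5Q)q_R - (51q_R). Setting ∂π_R/∂q_R = 0: 216 - q_R - (1/2)(q_E) = 0.
Best responses: q_E = (226 - (1/2)q_R), q_R = (216 - (1/2)q_E).
Solving the pair: q_E = 472/3, q_R = 412/3.

157.33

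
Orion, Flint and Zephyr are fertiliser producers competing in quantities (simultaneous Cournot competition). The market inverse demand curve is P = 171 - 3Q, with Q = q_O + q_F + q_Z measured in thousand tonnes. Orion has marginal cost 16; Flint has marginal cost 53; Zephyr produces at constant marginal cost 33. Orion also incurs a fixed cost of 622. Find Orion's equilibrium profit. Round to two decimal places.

288.02

Orion's profit: π_O = (171 - 3Q)q_O - (16q_O). Setting ∂π_O/∂q_O = 0: 155 - 6q_O - 3(q_F + q_Z) = 0.
Flint's first-order condition: 118 - 6q_F - 3(q_O + q_Z) = 0.
Zephyr's first-order condition: 138 - 6q_Z - 3(q_O + q_F) = 0.
Adding the 3 conditions: 411 − 6Q − 6Q = 0, i.e. Q = 137/4.
Back-substituting: q_O = (155 − 411/4)/3 = 209/12, q_F = (118 − 411/4)/3 = 61/12, q_Z = (138 − 411/4)/3 = 47/4.
Price P = 171 - 3·(137/4) = 273/4.
Orion's profit: (273/4 - 16)·(209/12) - 622 = 288.0208.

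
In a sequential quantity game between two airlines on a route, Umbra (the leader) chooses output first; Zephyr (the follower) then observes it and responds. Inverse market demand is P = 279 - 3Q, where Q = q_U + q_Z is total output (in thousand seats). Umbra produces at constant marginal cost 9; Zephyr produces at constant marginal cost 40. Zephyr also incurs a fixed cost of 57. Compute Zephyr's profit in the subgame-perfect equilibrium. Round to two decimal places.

Solve by backward induction. Given q_U, the follower Zephyr maximises π_Z = (279 - 3q_U - 3q_Z)q_Z - 40q_Z.
Setting the follower's marginal profit to zero, 239 - 3q_U - 6q_Z = 0, i.e. q_Z = (239 - 3q_U)/6.
The leader anticipates this reaction. Substituting into P = 279 - 3Q gives P = 319/2 - (3/2)q_U, so π_U = (319/2 - (3/2)q_U)q_U - 9q_U.
The leader's first-order condition 301/2 - 3q_U = 0 yields q_U = 301/6.
Then q_Z = (239 - 3·(301/6))/6 = 59/4.
Price P = 279 - 3·(779/12) = 337/4.
Zephyr's profit: (337/4 - 40)·(59/4) - 57 = 595.6875.

595.69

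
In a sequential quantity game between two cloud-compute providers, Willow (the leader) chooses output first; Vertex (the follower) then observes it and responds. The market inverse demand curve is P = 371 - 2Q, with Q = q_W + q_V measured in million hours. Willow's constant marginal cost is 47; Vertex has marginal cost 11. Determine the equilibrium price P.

The follower Vertex best-responds to any q_W: π_V = (371 - 2Q)q_V - 11q_V.
∂π_V/∂q_V = 360 - 2q_W - 4q_V = 0 gives the reaction function q_V = (360 - 2q_W)/4.
The leader anticipates this reaction. Substituting into P = 371 - 2Q gives P = 191 - q_W, so π_W = (191 - q_W)q_W - 47q_W.
Leader FOC: 144 - 2q_W = 0, so q_W = 72.
Then q_V = (360 - 2·72)/4 = 54.
Total output Q = 126, so price P = 371 - 2·126 = 119.

119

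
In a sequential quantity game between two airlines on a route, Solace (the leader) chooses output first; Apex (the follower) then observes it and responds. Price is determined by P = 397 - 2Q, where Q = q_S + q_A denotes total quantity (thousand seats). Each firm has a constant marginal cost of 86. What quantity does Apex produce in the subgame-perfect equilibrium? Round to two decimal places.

The follower Apex best-responds to any q_S: π_A = (397 - 2Q)q_A - 86q_A.
∂π_A/∂q_A = 311 - 2q_S - 4q_A = 0 gives the reaction function q_A = (311 - 2q_S)/4.
The leader anticipates this reaction. Substituting into P = 397 - 2Q gives P = 483/2 - q_S, so π_S = (483/2 - q_S)q_S - 86q_S.
Maximising: ∂π_S/∂q_S = 311/2 - 2q_S = 0, giving q_S = 311/4.
Then q_A = (311 - 2·(311/4))/4 = 311/8.

38.88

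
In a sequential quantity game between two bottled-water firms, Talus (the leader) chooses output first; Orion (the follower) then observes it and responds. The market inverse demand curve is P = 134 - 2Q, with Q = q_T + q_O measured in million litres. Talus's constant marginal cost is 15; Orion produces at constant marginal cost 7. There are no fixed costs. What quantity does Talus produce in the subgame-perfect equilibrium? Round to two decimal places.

Solve by backward induction. Given q_T, the follower Orion maximises π_O = (134 - 2q_T - 2q_O)q_O - 7q_O.
∂π_O/∂q_O = 127 - 2q_T - 4q_O = 0 gives the reaction function q_O = (127 - 2q_T)/4.
Talus substitutes q_O(q_T) into its own profit: π_T = q_T(134 - 2q_T - (127 - 2q_T)/2) - 15q_T = (141/2 - q_T)q_T - 15q_T.
The leader's first-order condition 111/2 - 2q_T = 0 yields q_T = 111/4.
Then q_O = (127 - 2·(111/4))/4 = 143/8.

27.75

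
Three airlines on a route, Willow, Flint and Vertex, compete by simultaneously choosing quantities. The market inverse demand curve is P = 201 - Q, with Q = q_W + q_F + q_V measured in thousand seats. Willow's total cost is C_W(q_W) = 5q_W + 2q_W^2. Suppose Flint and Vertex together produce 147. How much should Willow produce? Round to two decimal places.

8.17

With rivals' combined output fixed at 147, Willow's profit is π_W = (201 - 147 - q_W)q_W - (5q_W + 2q_W²) = (54 - q_W)q_W - (5q_W + 2q_W²).
∂π_W/∂q_W = 49 - 6q_W = 0, so q_W = 49/6.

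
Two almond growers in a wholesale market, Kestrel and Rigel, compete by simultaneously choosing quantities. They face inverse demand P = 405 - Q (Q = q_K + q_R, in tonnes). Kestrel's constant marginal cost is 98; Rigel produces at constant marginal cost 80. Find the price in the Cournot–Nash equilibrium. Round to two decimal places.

Kestrel's profit: π_K = (405 - Q)q_K - (98q_K). Setting ∂π_K/∂q_K = 0: 307 - 2q_K - (q_R) = 0.
Rigel's profit: π_R = (405 - Q)q_R - (80q_R). Setting ∂π_R/∂q_R = 0: 325 - 2q_R - (q_K) = 0.
Best responses: q_K = (307 - q_R)/2, q_R = (325 - q_K)/2.
Substituting one into the other gives q_K = 289/3 and q_R = 343/3.
Total output Q = 632/3, so price P = 405 - 632/3 = 583/3.

194.33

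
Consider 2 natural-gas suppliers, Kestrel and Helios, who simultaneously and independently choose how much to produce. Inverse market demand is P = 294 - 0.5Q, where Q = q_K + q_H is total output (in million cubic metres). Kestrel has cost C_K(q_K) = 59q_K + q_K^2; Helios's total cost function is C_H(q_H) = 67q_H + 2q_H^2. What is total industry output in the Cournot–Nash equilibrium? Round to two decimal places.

110.17

Kestrel's profit: π_K = (294 - 0.5Q)q_K - (59q_K + q_K²). Setting ∂π_K/∂q_K = 0: 235 - 3q_K - (1/2)(q_H) = 0.
Helios's first-order condition: 227 - 5q_H - (1/2)(q_K) = 0.
So q_K = (235 - (1/2)q_H)/3 and q_H = (227 - (1/2)q_K)/5.
Substituting one into the other gives q_K = 71.9661 and q_H = 38.2034.
Total output Q = 71.9661 + 38.2034 = 110.1695.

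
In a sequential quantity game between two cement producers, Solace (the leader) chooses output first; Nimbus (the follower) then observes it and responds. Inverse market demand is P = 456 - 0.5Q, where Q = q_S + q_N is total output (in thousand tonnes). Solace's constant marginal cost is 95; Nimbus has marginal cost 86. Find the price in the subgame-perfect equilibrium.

Solve by backward induction. Given q_S, the follower Nimbus maximises π_N = (456 - (1/2)q_S - (1/2)q_N)q_N - 86q_N.
Setting the follower's marginal profit to zero, 370 - (1/2)q_S - q_N = 0, i.e. q_N = (370 - (1/2)q_S).
Solace substitutes q_N(q_S) into its own profit: π_S = q_S(456 - (1/2)q_S - (370 - (1/2)q_S)/2) - 95q_S = (271 - (1/4)q_S)q_S - 95q_S.
Maximising: ∂π_S/∂q_S = 176 - (1/2)q_S = 0, giving q_S = 352.
Then q_N = (370 - (1/2)·352) = 194.
Total output Q = 546, so price P = 456 - (1/2)·546 = 183.

183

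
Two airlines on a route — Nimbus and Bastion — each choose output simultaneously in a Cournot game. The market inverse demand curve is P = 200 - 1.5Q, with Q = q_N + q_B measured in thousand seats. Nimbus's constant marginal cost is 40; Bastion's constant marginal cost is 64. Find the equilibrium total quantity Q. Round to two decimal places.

65.78

Nimbus's profit: π_N = (200 - 1.5Q)q_N - (40q_N). Setting ∂π_N/∂q_N = 0: 160 - 3q_N - (3/2)(q_B) = 0.
Bastion's first-order condition: 136 - 3q_B - (3/2)(q_N) = 0.
Rearranging gives the reaction functions q_N = (160 - (3/2)q_B)/3 and q_B = (136 - (3/2)q_N)/3.
Solving the pair: q_N = 368/9, q_B = 224/9.
Total output Q = 368/9 + 224/9 = 592/9.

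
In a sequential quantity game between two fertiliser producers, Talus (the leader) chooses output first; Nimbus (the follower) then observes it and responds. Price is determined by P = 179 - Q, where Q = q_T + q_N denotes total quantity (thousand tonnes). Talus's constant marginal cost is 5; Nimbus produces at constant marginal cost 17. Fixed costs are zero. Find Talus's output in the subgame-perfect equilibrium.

93

The follower Nimbus best-responds to any q_T: π_N = (179 - Q)q_N - 17q_N.
∂π_N/∂q_N = 162 - q_T - 2q_N = 0 gives the reaction function q_N = (162 - q_T)/2.
Talus substitutes q_N(q_T) into its own profit: π_T = q_T(179 - q_T - (162 - q_T)/2) - 5q_T = (98 - (1/2)q_T)q_T - 5q_T.
Leader FOC: 93 - q_T = 0, so q_T = 93.
Then q_N = (162 - 93)/2 = 69/2.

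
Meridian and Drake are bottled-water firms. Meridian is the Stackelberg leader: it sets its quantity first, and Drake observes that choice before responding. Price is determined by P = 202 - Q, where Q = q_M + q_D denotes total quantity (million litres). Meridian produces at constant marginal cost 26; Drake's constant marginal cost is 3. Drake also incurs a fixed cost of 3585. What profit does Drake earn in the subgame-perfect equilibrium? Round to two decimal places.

Solve by backward induction. Given q_M, the follower Drake maximises π_D = (202 - q_M - q_D)q_D - 3q_D.
∂π_D/∂q_D = 199 - q_M - 2q_D = 0 gives the reaction function q_D = (199 - q_M)/2.
Meridian substitutes q_D(q_M) into its own profit: π_M = q_M(202 - q_M - (199 - q_M)/2) - 26q_M = (205/2 - (1/2)q_M)q_M - 26q_M.
The leader's first-order condition 153/2 - q_M = 0 yields q_M = 153/2.
Then q_D = (199 - 153/2)/2 = 245/4.
Price P = 202 - 551/4 = 257/4.
Drake's profit: (257/4 - 3)·(245/4) - 3585 = 166.5625.

166.56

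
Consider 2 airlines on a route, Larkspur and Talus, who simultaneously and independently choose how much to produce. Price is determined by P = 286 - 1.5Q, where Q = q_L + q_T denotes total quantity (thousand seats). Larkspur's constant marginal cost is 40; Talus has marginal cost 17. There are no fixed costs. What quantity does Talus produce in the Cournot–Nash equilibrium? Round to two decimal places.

64.89

Larkspur's profit: π_L = (286 - 1.5Q)q_L - (40q_L). Setting ∂π_L/∂q_L = 0: 246 - 3q_L - (3/2)(q_T) = 0.
Talus's first-order condition: 269 - 3q_T - (3/2)(q_L) = 0.
So q_L = (246 - (3/2)q_T)/3 and q_T = (269 - (3/2)q_L)/3.
Solving the pair: q_L = 446/9, q_T = 584/9.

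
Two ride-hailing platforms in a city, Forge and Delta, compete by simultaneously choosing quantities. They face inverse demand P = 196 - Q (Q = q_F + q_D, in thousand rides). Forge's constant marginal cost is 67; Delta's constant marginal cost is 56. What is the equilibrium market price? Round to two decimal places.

Forge's profit: π_F = (196 - Q)q_F - (67q_F). Setting ∂π_F/∂q_F = 0: 129 - 2q_F - (q_D) = 0.
Delta's first-order condition: 140 - 2q_D - (q_F) = 0.
So q_F = (129 - q_D)/2 and q_D = (140 - q_F)/2.
Substituting one into the other gives q_F = 118/3 and q_D = 151/3.
Total output Q = 269/3, so price P = 196 - 269/3 = 319/3.

106.33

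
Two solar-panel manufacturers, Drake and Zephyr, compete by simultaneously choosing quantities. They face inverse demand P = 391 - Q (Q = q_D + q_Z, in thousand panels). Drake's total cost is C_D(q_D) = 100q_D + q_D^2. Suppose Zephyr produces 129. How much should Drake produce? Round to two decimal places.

With the rival's output fixed at 129, Drake's profit is π_D = (391 - 129 - q_D)q_D - (100q_D + q_D²) = (262 - q_D)q_D - (100q_D + q_D²).
∂π_D/∂q_D = 162 - 4q_D = 0, so q_D = 81/2.

40.50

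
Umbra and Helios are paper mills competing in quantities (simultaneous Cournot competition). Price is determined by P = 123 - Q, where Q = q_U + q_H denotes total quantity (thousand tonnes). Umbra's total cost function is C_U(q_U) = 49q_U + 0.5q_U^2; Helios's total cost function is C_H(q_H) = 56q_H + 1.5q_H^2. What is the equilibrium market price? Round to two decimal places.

Umbra's profit: π_U = (123 - Q)q_U - (49q_U + (1/2)q_U²). Setting ∂π_U/∂q_U = 0: 74 - 3q_U - (q_H) = 0.
Helios's first-order condition: 67 - 5q_H - (q_U) = 0.
So q_U = (74 - q_H)/3 and q_H = (67 - q_U)/5.
Solving the pair: q_U = 303/14, q_H = 127/14.
Total output Q = 215/7, so price P = 123 - 215/7 = 646/7.

92.29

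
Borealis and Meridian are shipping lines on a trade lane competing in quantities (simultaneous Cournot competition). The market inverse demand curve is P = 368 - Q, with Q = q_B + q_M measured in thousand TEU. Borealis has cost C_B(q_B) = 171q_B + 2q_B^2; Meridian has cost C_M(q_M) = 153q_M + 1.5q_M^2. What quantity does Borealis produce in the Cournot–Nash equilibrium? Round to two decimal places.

Borealis's profit: π_B = (368 - Q)q_B - (171q_B + 2q_B²). Setting ∂π_B/∂q_B = 0: 197 - 6q_B - (q_M) = 0.
Meridian's profit: π_M = (368 - Q)q_M - (153q_M + (3/2)q_M²). Setting ∂π_M/∂q_M = 0: 215 - 5q_M - (q_B) = 0.
Best responses: q_B = (197 - q_M)/6, q_M = (215 - q_B)/5.
Substituting one into the other gives q_B = 770/29 and q_M = 1093/29.

26.55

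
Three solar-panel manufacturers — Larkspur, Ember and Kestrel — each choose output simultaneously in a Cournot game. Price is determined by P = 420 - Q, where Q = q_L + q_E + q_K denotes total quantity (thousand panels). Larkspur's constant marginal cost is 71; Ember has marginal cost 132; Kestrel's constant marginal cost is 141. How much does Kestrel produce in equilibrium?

50

Larkspur's profit: π_L = (420 - Q)q_L - (71q_L). Setting ∂π_L/∂q_L = 0: 349 - 2q_L - (q_E + q_K) = 0.
Ember's first-order condition: 288 - 2q_E - (q_L + q_K) = 0.
Kestrel's first-order condition: 279 - 2q_K - (q_L + q_E) = 0.
Adding the 3 first-order conditions: 916 − 4Q = 0, so Q = 229.
Back-substituting: q_L = (349 − 229) = 120, q_E = (288 − 229) = 59, q_K = (279 − 229) = 50.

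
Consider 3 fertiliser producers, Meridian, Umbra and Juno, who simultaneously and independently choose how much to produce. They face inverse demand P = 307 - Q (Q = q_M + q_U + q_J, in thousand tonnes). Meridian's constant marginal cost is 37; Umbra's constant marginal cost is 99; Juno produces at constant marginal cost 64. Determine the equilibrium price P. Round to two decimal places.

126.75

Meridian's profit: π_M = (307 - Q)q_M - (37q_M). Setting ∂π_M/∂q_M = 0: 270 - 2q_M - (q_U + q_J) = 0.
Umbra's profit: π_U = (307 - Q)q_U - (99q_U). Setting ∂π_U/∂q_U = 0: 208 - 2q_U - (q_M + q_J) = 0.
Juno's profit: π_J = (307 - Q)q_J - (64q_J). Setting ∂π_J/∂q_J = 0: 243 - 2q_J - (q_M + q_U) = 0.
Adding the 3 conditions: 721 − 2Q − 2Q = 0, i.e. Q = 721/4.
Back-substituting: q_M = (270 − 721/4) = 359/4, q_U = (208 − 721/4) = 111/4, q_J = (243 − 721/4) = 251/4.
Total output Q = 721/4, so price P = 307 - 721/4 = 507/4.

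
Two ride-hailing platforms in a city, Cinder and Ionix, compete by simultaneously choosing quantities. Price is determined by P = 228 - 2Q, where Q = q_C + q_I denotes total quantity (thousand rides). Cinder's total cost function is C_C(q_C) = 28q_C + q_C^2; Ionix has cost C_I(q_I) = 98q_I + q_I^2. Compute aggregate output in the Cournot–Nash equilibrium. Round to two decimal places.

41.25

Cinder's profit: π_C = (228 - 2Q)q_C - (28q_C + q_C²). Setting ∂π_C/∂q_C = 0: 200 - 6q_C - 2(q_I) = 0.
Ionix's first-order condition: 130 - 6q_I - 2(q_C) = 0.
So q_C = (200 - 2q_I)/6 and q_I = (130 - 2q_C)/6.
Solving the pair: q_C = 235/8, q_I = 95/8.
Total output Q = 235/8 + 95/8 = 165/4.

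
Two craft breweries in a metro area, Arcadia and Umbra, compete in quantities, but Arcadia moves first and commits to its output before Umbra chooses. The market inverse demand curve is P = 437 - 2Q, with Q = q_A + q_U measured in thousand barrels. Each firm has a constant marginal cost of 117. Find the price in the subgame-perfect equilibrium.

The follower Umbra best-responds to any q_A: π_U = (437 - 2Q)q_U - 117q_U.
Follower FOC: 320 - 2q_A - 4q_U = 0, so q_U(q_A) = (320 - 2q_A)/4.
Arcadia substitutes q_U(q_A) into its own profit: π_A = q_A(437 - 2q_A - (320 - 2q_A)/2) - 117q_A = (277 - q_A)q_A - 117q_A.
The leader's first-order condition 160 - 2q_A = 0 yields q_A = 80.
Then q_U = (320 - 2·80)/4 = 40.
Total output Q = 120, so price P = 437 - 2·120 = 197.

197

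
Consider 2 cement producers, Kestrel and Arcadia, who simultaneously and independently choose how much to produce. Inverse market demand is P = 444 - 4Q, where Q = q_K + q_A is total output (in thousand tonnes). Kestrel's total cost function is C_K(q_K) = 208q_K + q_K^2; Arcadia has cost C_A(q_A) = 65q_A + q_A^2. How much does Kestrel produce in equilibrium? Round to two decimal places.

10.05

Kestrel's profit: π_K = (444 - 4Q)q_K - (208q_K + q_K²). Setting ∂π_K/∂q_K = 0: 236 - 10q_K - 4(q_A) = 0.
Arcadia's first-order condition: 379 - 10q_A - 4(q_K) = 0.
So q_K = (236 - 4q_A)/10 and q_A = (379 - 4q_K)/10.
Substituting one into the other gives q_K = 211/21 and q_A = 1423/42.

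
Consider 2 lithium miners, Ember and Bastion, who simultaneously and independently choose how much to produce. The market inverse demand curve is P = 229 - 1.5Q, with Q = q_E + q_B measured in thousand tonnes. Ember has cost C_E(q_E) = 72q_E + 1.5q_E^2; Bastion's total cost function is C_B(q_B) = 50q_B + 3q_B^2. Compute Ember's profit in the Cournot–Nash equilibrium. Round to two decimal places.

Ember's profit: π_E = (229 - 1.5Q)q_E - (72q_E + (3/2)q_E²). Setting ∂π_E/∂q_E = 0: 157 - 6q_E - (3/2)(q_B) = 0.
Bastion's profit: π_B = (229 - 1.5Q)q_B - (50q_B + 3q_B²). Setting ∂π_B/∂q_B = 0: 179 - 9q_B - (3/2)(q_E) = 0.
So q_E = (157 - (3/2)q_B)/6 and q_B = (179 - (3/2)q_E)/9.
Solving the pair: q_E = 1526/69, q_B = 1118/69.
Price P = 229 - (3/2)·38.3188 = 171.5217.
Ember's profit: 171.5217·(1526/69) - 72·(1526/69) - (3/2)(1526/69)² = 1467.3447.

1467.34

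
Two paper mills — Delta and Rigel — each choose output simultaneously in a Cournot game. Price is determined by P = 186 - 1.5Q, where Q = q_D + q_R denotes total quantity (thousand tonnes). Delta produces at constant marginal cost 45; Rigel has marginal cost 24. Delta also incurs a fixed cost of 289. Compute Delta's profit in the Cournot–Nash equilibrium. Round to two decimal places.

777.67

Delta's profit: π_D = (186 - 1.5Q)q_D - (45q_D). Setting ∂π_D/∂q_D = 0: 141 - 3q_D - (3/2)(q_R) = 0.
Rigel's profit: π_R = (186 - 1.5Q)q_R - (24q_R). Setting ∂π_R/∂q_R = 0: 162 - 3q_R - (3/2)(q_D) = 0.
Best responses: q_D = (141 - (3/2)q_R)/3, q_R = (162 - (3/2)q_D)/3.
Solving the pair: q_D = 80/3, q_R = 122/3.
Price P = 186 - (3/2)·(202/3) = 85.
Delta's profit: (85 - 45)·(80/3) - 289 = 777.6667.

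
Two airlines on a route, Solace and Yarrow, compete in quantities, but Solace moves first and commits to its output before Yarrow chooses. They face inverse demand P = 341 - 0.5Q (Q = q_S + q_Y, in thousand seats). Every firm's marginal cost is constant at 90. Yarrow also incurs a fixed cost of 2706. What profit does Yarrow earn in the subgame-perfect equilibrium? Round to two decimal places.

5169.13

Solve by backward induction. Given q_S, the follower Yarrow maximises π_Y = (341 - (1/2)q_S - (1/2)q_Y)q_Y - 90q_Y.
Follower FOC: 251 - (1/2)q_S - q_Y = 0, so q_Y(q_S) = (251 - (1/2)q_S).
The leader anticipates this reaction. Substituting into P = 341 - 0.5Q gives P = 431/2 - (1/4)q_S, so π_S = (431/2 - (1/4)q_S)q_S - 90q_S.
Leader FOC: 251/2 - (1/2)q_S = 0, so q_S = 251.
Then q_Y = (251 - (1/2)·251) = 251/2.
Price P = 341 - (1/2)·(753/2) = 611/4.
Yarrow's profit: (611/4 - 90)·(251/2) - 2706 = 5169.1250.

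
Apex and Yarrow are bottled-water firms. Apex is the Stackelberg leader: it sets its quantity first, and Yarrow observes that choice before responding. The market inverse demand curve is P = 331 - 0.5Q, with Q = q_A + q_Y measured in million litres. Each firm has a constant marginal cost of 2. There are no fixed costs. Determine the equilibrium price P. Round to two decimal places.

84.25

Solve by backward induction. Given q_A, the follower Yarrow maximises π_Y = (331 - (1/2)q_A - (1/2)q_Y)q_Y - 2q_Y.
Setting the follower's marginal profit to zero, 329 - (1/2)q_A - q_Y = 0, i.e. q_Y = (329 - (1/2)q_A).
The leader anticipates this reaction. Substituting into P = 331 - 0.5Q gives P = 333/2 - (1/4)q_A, so π_A = (333/2 - (1/4)q_A)q_A - 2q_A.
Maximising: ∂π_A/∂q_A = 329/2 - (1/2)q_A = 0, giving q_A = 329.
Then q_Y = (329 - (1/2)·329) = 329/2.
Total output Q = 987/2, so price P = 331 - (1/2)·(987/2) = 337/4.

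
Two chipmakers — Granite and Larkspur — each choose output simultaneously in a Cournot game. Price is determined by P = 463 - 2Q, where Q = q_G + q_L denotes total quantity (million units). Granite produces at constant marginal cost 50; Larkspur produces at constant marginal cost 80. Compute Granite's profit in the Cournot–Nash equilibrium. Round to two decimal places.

10902.72

Granite's profit: π_G = (463 - 2Q)q_G - (50q_G). Setting ∂π_G/∂q_G = 0: 413 - 4q_G - 2(q_L) = 0.
Larkspur's first-order condition: 383 - 4q_L - 2(q_G) = 0.
Best responses: q_G = (413 - 2q_L)/4, q_L = (383 - 2q_G)/4.
Substituting one into the other gives q_G = 443/6 and q_L = 353/6.
Price P = 463 - 2·(398/3) = 593/3.
Granite's profit: (593/3 - 50)·(443/6) = 10902.7222.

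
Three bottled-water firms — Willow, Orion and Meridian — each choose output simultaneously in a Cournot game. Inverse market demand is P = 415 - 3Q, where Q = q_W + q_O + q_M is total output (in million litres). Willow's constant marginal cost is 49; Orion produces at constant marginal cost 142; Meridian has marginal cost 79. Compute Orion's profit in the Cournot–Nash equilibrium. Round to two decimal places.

Willow's profit: π_W = (415 - 3Q)q_W - (49q_W). Setting ∂π_W/∂q_W = 0: 366 - 6q_W - 3(q_O + q_M) = 0.
Orion's first-order condition: 273 - 6q_O - 3(q_W + q_M) = 0.
Meridian's profit: π_M = (415 - 3Q)q_M - (79q_M). Setting ∂π_M/∂q_M = 0: 336 - 6q_M - 3(q_W + q_O) = 0.
Adding the 3 conditions: 975 − 6Q − 6Q = 0, i.e. Q = 325/4.
Back-substituting: q_W = (366 − 975/4)/3 = 163/4, q_O = (273 − 975/4)/3 = 39/4, q_M = (336 − 975/4)/3 = 123/4.
Price P = 415 - 3·(325/4) = 685/4.
Orion's profit: (685/4 - 142)·(39/4) = 285.1875.

285.19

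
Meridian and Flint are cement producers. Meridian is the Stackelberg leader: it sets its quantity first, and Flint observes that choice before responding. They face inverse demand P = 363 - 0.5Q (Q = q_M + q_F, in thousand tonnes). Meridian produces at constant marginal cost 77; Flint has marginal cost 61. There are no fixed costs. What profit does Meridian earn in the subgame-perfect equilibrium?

Solve by backward induction. Given q_M, the follower Flint maximises π_F = (363 - (1/2)q_M - (1/2)q_F)q_F - 61q_F.
Setting the follower's marginal profit to zero, 302 - (1/2)q_M - q_F = 0, i.e. q_F = (302 - (1/2)q_M).
The leader anticipates this reaction. Substituting into P = 363 - 0.5Q gives P = 212 - (1/4)q_M, so π_M = (212 - (1/4)q_M)q_M - 77q_M.
Leader FOC: 135 - (1/2)q_M = 0, so q_M = 270.
Then q_F = (302 - (1/2)·270) = 167.
Price P = 363 - (1/2)·437 = 289/2.
Meridian's profit: (289/2 - 77)·270 = 18225.

18225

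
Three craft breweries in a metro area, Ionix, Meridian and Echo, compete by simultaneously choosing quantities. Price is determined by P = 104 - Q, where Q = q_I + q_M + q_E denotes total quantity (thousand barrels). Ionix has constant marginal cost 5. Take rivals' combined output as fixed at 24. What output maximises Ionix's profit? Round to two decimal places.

37.50

With rivals' combined output fixed at 24, Ionix's profit is π_I = (104 - 24 - q_I)q_I - (5q_I) = (80 - q_I)q_I - (5q_I).
∂π_I/∂q_I = 75 - 2q_I = 0, so q_I = 75/2.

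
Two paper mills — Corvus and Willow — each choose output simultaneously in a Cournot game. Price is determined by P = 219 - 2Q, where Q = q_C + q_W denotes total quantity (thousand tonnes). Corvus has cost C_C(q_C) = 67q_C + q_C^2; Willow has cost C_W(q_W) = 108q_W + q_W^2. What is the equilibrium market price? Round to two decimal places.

153.25

Corvus's profit: π_C = (219 - 2Q)q_C - (67q_C + q_C²). Setting ∂π_C/∂q_C = 0: 152 - 6q_C - 2(q_W) = 0.
Willow's profit: π_W = (219 - 2Q)q_W - (108q_W + q_W²). Setting ∂π_W/∂q_W = 0: 111 - 6q_W - 2(q_C) = 0.
Rearranging gives the reaction functions q_C = (152 - 2q_W)/6 and q_W = (111 - 2q_C)/6.
Solving the pair: q_C = 345/16, q_W = 181/16.
Total output Q = 263/8, so price P = 219 - 2·(263/8) = 613/4.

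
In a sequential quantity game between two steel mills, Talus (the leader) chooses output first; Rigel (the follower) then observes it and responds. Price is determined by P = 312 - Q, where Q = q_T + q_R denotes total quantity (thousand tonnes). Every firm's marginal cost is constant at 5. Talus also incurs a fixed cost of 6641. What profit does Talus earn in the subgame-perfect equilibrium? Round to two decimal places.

5140.13

Solve by backward induction. Given q_T, the follower Rigel maximises π_R = (312 - q_T - q_R)q_R - 5q_R.
Setting the follower's marginal profit to zero, 307 - q_T - 2q_R = 0, i.e. q_R = (307 - q_T)/2.
Talus substitutes q_R(q_T) into its own profit: π_T = q_T(312 - q_T - (307 - q_T)/2) - 5q_T = (317/2 - (1/2)q_T)q_T - 5q_T.
Leader FOC: 307/2 - q_T = 0, so q_T = 307/2.
Then q_R = (307 - 307/2)/2 = 307/4.
Price P = 312 - 921/4 = 327/4.
Talus's profit: (327/4 - 5)·(307/2) - 6641 = 5140.1250.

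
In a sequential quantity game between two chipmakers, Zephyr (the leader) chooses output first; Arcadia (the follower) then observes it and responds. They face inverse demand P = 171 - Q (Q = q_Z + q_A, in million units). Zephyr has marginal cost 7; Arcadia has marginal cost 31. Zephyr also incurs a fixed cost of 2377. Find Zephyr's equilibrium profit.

2041

Solve by backward induction. Given q_Z, the follower Arcadia maximises π_A = (171 - q_Z - q_A)q_A - 31q_A.
Setting the follower's marginal profit to zero, 140 - q_Z - 2q_A = 0, i.e. q_A = (140 - q_Z)/2.
The leader anticipates this reaction. Substituting into P = 171 - Q gives P = 101 - (1/2)q_Z, so π_Z = (101 - (1/2)q_Z)q_Z - 7q_Z.
Maximising: ∂π_Z/∂q_Z = 94 - q_Z = 0, giving q_Z = 94.
Then q_A = (140 - 94)/2 = 23.
Price P = 171 - 117 = 54.
Zephyr's profit: (54 - 7)·94 - 2377 = 2041.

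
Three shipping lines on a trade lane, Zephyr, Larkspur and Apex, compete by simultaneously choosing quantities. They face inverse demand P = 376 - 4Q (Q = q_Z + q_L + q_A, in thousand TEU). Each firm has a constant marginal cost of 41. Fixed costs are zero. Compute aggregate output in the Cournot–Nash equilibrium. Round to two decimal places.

A representative firm's profit is π_i = q_i(376 - 4Q) - 41q_i.
First-order condition (treating rivals' output as given): 335 - 8q_i - 4·Σ_{j≠i} q_j = 0.
By symmetry each firm produces the same amount; substituting Σ_{j≠i} q_j = 2q_i yields q_i = 335/16.
Total output Q = 335/16 + 335/16 + 335/16 = 1005/16.

62.81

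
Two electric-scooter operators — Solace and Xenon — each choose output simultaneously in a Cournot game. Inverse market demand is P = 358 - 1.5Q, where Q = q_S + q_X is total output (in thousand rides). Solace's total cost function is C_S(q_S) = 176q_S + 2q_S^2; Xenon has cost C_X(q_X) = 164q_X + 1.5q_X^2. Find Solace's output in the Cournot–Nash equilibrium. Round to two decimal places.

Solace's profit: π_S = (358 - 1.5Q)q_S - (176q_S + 2q_S²). Setting ∂π_S/∂q_S = 0: 182 - 7q_S - (3/2)(q_X) = 0.
Xenon's first-order condition: 194 - 6q_X - (3/2)(q_S) = 0.
So q_S = (182 - (3/2)q_X)/7 and q_X = (194 - (3/2)q_S)/6.
Substituting one into the other gives q_S = 1068/53 and q_X = 27.2956.

20.15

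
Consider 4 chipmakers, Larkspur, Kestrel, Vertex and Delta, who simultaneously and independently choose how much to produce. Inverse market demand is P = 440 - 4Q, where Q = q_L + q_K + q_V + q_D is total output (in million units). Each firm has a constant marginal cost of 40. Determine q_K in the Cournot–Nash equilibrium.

Each firm earns π_i = (440 - 4Q)q_i - 40q_i.
Setting ∂π_i/∂q_i = 0 with rivals' quantities fixed: 400 - 8q_i - 4·Σ_{j≠i} q_j = 0.
With identical firms every q_j equals q_i, so Σ_{j≠i} q_j = 3q_i and 400 = 20q_i, giving q_i = 20.

20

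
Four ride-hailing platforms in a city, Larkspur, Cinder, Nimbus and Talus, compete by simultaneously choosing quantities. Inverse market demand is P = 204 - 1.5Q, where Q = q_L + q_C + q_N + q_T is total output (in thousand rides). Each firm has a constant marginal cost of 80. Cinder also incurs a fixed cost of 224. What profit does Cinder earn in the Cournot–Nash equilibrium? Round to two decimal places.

186.03

A representative firm's profit is π_i = q_i(204 - 1.5Q) - 80q_i.
First-order condition (treating rivals' output as given): 124 - 3q_i - (3/2)·Σ_{j≠i} q_j = 0.
By symmetry each firm produces the same amount; substituting Σ_{j≠i} q_j = 3q_i yields q_i = 124/(15/2) = 248/15.
Price P = 204 - (3/2)·(992/15) = 524/5.
Cinder's profit: (524/5 - 80)·(248/15) - 224 = 186.0267.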